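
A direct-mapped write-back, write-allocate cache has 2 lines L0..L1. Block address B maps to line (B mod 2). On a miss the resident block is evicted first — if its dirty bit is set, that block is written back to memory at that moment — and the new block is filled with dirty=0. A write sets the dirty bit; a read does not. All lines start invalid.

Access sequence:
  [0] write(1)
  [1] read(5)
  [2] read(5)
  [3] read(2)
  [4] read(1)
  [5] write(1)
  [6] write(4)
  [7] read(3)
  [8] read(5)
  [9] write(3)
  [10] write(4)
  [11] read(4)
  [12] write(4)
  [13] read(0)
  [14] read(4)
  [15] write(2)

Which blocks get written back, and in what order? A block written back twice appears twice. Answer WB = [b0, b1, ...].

WB = [1, 1, 4]

  0 | W B1 → L1 miss [D]
  1 | R B5 → L1 miss wb→B1 [-]
  2 | R B5 → L1 hit [-]
  3 | R B2 → L0 miss [-]
  4 | R B1 → L1 miss [-]
  5 | W B1 → L1 hit [D]
  6 | W B4 → L0 miss [D]
  7 | R B3 → L1 miss wb→B1 [-]
  8 | R B5 → L1 miss [-]
  9 | W B3 → L1 miss [D]
  10 | W B4 → L0 hit [D]
  11 | R B4 → L0 hit [D]
  12 | W B4 → L0 hit [D]
  13 | R B0 → L0 miss wb→B4 [-]
  14 | R B4 → L0 miss [-]
  15 | W B2 → L0 miss [D]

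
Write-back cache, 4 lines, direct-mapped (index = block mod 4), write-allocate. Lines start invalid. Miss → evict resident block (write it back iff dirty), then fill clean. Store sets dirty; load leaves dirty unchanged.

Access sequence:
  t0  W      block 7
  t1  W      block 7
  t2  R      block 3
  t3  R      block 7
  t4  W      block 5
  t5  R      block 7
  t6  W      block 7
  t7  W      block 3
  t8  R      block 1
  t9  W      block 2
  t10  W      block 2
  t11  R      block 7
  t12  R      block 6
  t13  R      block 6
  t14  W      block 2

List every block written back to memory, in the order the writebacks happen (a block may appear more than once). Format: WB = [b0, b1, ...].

WB = [7, 7, 5, 3, 2]

0: W B7 -> L3 miss  d=D]
1: W B7 -> L3 hit  d=D]
2: R B3 -> L3 miss wb->B7  d=-]
3: R B7 -> L3 miss  d=-]
4: W B5 -> L1 miss  d=D]
5: R B7 -> L3 hit  d=-]
6: W B7 -> L3 hit  d=D]
7: W B3 -> L3 miss wb->B7  d=D]
8: R B1 -> L1 miss wb->B5  d=-]
9: W B2 -> L2 miss  d=D]
10: W B2 -> L2 hit  d=D]
11: R B7 -> L3 miss wb->B3  d=-]
12: R B6 -> L2 miss wb->B2  d=-]
13: R B6 -> L2 hit  d=-]
14: W B2 -> L2 miss  d=D]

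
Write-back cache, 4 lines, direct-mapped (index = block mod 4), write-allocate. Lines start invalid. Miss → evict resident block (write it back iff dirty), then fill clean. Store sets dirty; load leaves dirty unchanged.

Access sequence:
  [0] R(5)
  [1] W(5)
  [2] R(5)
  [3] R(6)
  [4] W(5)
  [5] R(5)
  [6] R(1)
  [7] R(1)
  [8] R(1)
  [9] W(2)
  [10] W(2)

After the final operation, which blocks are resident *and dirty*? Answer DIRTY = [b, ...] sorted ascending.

DIRTY = [2]

0: R B5 → L1 miss [-]
1: W B5 → L1 hit [D]
2: R B5 → L1 hit [D]
3: R B6 → L2 miss [-]
4: W B5 → L1 hit [D]
5: R B5 → L1 hit [D]
6: R B1 → L1 miss wb→B5 [-]
7: R B1 → L1 hit [-]
8: R B1 → L1 hit [-]
9: W B2 → L2 miss [D]
10: W B2 → L2 hit [D]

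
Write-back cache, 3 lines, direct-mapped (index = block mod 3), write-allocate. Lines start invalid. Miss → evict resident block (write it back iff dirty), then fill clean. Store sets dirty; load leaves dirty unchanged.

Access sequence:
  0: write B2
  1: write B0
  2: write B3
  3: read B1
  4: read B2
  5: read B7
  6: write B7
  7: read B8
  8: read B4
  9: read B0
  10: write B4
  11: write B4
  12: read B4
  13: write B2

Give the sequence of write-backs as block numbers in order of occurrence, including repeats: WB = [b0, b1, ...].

  0 | W B2 → L2 miss [D]
  1 | W B0 → L0 miss [D]
  2 | W B3 → L0 miss wb→B0 [D]
  3 | R B1 → L1 miss [-]
  4 | R B2 → L2 hit [D]
  5 | R B7 → L1 miss [-]
  6 | W B7 → L1 hit [D]
  7 | R B8 → L2 miss wb→B2 [-]
  8 | R B4 → L1 miss wb→B7 [-]
  9 | R B0 → L0 miss wb→B3 [-]
  10 | W B4 → L1 hit [D]
  11 | W B4 → L1 hit [D]
  12 | R B4 → L1 hit [D]
  13 | W B2 → L2 miss [D]

WB = [0, 2, 7, 3]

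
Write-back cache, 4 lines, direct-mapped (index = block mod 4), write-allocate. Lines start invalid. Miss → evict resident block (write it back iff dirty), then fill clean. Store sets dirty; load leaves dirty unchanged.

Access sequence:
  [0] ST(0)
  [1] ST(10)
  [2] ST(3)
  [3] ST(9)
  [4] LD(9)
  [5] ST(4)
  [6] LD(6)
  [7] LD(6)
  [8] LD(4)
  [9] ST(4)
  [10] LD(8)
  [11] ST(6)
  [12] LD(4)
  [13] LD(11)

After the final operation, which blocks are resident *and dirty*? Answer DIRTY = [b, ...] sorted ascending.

0: W B0 → L0 miss [D]
1: W B10 → L2 miss [D]
2: W B3 → L3 miss [D]
3: W B9 → L1 miss [D]
4: R B9 → L1 hit [D]
5: W B4 → L0 miss wb→B0 [D]
6: R B6 → L2 miss wb→B10 [-]
7: R B6 → L2 hit [-]
8: R B4 → L0 hit [D]
9: W B4 → L0 hit [D]
10: R B8 → L0 miss wb→B4 [-]
11: W B6 → L2 hit [D]
12: R B4 → L0 miss [-]
13: R B11 → L3 miss wb→B3 [-]

DIRTY = [6, 9]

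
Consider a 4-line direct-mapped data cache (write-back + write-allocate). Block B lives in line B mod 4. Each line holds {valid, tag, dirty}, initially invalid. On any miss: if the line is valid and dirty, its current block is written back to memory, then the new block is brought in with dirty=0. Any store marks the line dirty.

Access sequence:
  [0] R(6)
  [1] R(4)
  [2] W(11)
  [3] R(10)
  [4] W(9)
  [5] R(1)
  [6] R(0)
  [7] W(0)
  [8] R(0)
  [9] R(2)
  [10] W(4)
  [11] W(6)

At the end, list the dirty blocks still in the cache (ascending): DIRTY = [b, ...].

0: R B6 -> L2 miss  d=-]
1: R B4 -> L0 miss  d=-]
2: W B11 -> L3 miss  d=D]
3: R B10 -> L2 miss  d=-]
4: W B9 -> L1 miss  d=D]
5: R B1 -> L1 miss wb->B9  d=-]
6: R B0 -> L0 miss  d=-]
7: W B0 -> L0 hit  d=D]
8: R B0 -> L0 hit  d=D]
9: R B2 -> L2 miss  d=-]
10: W B4 -> L0 miss wb->B0  d=D]
11: W B6 -> L2 miss  d=D]

DIRTY = [4, 6, 11]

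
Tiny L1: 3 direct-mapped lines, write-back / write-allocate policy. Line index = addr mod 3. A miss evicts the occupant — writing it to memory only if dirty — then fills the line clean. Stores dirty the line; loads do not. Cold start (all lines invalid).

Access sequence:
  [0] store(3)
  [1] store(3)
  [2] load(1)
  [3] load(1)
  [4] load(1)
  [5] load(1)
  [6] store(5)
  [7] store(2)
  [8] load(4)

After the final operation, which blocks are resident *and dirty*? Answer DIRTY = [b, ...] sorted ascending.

DIRTY = [2, 3]

0: W B3 -> L0 miss  d=D]
1: W B3 -> L0 hit  d=D]
2: R B1 -> L1 miss  d=-]
3: R B1 -> L1 hit  d=-]
4: R B1 -> L1 hit  d=-]
5: R B1 -> L1 hit  d=-]
6: W B5 -> L2 miss  d=D]
7: W B2 -> L2 miss wb->B5  d=D]
8: R B4 -> L1 miss  d=-]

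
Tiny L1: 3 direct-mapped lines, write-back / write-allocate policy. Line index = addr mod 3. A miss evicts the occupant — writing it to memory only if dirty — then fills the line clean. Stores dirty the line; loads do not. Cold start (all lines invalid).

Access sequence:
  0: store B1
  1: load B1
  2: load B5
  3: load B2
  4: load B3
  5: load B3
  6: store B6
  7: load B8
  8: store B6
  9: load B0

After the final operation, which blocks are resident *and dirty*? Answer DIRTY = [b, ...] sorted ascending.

  0 | W B1 → L1 miss [D]
  1 | R B1 → L1 hit [D]
  2 | R B5 → L2 miss [-]
  3 | R B2 → L2 miss [-]
  4 | R B3 → L0 miss [-]
  5 | R B3 → L0 hit [-]
  6 | W B6 → L0 miss [D]
  7 | R B8 → L2 miss [-]
  8 | W B6 → L0 hit [D]
  9 | R B0 → L0 miss wb→B6 [-]

DIRTY = [1]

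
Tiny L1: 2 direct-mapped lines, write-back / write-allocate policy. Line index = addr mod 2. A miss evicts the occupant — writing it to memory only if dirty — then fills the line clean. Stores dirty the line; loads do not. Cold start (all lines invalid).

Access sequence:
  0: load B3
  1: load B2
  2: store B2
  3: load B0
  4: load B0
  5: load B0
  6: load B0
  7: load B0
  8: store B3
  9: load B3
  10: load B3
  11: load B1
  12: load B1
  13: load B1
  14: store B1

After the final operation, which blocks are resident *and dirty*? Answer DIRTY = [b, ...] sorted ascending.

DIRTY = [1]

0: R B3 -> L1 miss  d=-]
1: R B2 -> L0 miss  d=-]
2: W B2 -> L0 hit  d=D]
3: R B0 -> L0 miss wb->B2  d=-]
4: R B0 -> L0 hit  d=-]
5: R B0 -> L0 hit  d=-]
6: R B0 -> L0 hit  d=-]
7: R B0 -> L0 hit  d=-]
8: W B3 -> L1 hit  d=D]
9: R B3 -> L1 hit  d=D]
10: R B3 -> L1 hit  d=D]
11: R B1 -> L1 miss wb->B3  d=-]
12: R B1 -> L1 hit  d=-]
13: R B1 -> L1 hit  d=-]
14: W B1 -> L1 hit  d=D]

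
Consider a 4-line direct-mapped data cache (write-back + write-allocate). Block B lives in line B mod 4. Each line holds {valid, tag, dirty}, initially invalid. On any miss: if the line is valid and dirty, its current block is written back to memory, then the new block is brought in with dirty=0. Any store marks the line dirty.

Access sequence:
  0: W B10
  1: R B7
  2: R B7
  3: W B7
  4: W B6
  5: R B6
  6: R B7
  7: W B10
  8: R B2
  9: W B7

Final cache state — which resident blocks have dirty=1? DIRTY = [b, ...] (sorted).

0: W B10 → L2 miss [D]
1: R B7 → L3 miss [-]
2: R B7 → L3 hit [-]
3: W B7 → L3 hit [D]
4: W B6 → L2 miss wb→B10 [D]
5: R B6 → L2 hit [D]
6: R B7 → L3 hit [D]
7: W B10 → L2 miss wb→B6 [D]
8: R B2 → L2 miss wb→B10 [-]
9: W B7 → L3 hit [D]

DIRTY = [7]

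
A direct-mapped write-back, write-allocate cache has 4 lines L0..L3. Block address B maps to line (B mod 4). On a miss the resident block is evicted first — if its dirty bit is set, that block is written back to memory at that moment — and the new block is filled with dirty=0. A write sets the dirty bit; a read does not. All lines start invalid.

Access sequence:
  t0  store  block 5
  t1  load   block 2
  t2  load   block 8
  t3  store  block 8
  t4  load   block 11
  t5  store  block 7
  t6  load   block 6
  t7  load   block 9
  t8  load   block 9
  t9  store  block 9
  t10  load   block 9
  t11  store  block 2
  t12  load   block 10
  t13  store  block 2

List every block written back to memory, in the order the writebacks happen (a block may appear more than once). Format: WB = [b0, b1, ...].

WB = [5, 2]

  0 | W B5 → L1 miss [D]
  1 | R B2 → L2 miss [-]
  2 | R B8 → L0 miss [-]
  3 | W B8 → L0 hit [D]
  4 | R B11 → L3 miss [-]
  5 | W B7 → L3 miss [D]
  6 | R B6 → L2 miss [-]
  7 | R B9 → L1 miss wb→B5 [-]
  8 | R B9 → L1 hit [-]
  9 | W B9 → L1 hit [D]
  10 | R B9 → L1 hit [D]
  11 | W B2 → L2 miss [D]
  12 | R B10 → L2 miss wb→B2 [-]
  13 | W B2 → L2 miss [D]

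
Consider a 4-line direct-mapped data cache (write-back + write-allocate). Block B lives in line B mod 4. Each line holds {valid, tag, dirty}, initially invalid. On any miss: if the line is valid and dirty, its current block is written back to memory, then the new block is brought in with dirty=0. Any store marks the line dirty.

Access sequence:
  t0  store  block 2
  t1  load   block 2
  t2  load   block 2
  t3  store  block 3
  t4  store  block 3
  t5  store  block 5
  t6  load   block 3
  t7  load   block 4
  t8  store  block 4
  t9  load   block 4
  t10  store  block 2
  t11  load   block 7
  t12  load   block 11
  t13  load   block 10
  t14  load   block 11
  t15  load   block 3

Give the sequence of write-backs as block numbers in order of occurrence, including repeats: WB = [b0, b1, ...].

0: W B2 -> L2 miss  d=D]
1: R B2 -> L2 hit  d=D]
2: R B2 -> L2 hit  d=D]
3: W B3 -> L3 miss  d=D]
4: W B3 -> L3 hit  d=D]
5: W B5 -> L1 miss  d=D]
6: R B3 -> L3 hit  d=D]
7: R B4 -> L0 miss  d=-]
8: W B4 -> L0 hit  d=D]
9: R B4 -> L0 hit  d=D]
10: W B2 -> L2 hit  d=D]
11: R B7 -> L3 miss wb->B3  d=-]
12: R B11 -> L3 miss  d=-]
13: R B10 -> L2 miss wb->B2  d=-]
14: R B11 -> L3 hit  d=-]
15: R B3 -> L3 miss  d=-]

WB = [3, 2]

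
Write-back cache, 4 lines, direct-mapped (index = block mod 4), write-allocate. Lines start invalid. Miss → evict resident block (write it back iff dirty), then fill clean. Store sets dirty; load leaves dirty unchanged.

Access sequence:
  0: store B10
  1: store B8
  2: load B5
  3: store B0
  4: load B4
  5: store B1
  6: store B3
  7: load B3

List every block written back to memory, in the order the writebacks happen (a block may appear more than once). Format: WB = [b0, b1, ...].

WB = [8, 0]

  0 | W B10 → L2 miss [D]
  1 | W B8 → L0 miss [D]
  2 | R B5 → L1 miss [-]
  3 | W B0 → L0 miss wb→B8 [D]
  4 | R B4 → L0 miss wb→B0 [-]
  5 | W B1 → L1 miss [D]
  6 | W B3 → L3 miss [D]
  7 | R B3 → L3 hit [D]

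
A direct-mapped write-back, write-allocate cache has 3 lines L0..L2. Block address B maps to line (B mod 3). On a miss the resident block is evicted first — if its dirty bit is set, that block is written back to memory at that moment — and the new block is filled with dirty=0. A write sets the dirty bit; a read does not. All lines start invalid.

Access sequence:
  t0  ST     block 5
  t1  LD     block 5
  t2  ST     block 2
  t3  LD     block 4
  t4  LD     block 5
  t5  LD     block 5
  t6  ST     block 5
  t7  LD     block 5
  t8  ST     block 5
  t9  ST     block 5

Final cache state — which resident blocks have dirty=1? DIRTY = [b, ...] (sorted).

  0 | W B5 → L2 miss [D]
  1 | R B5 → L2 hit [D]
  2 | W B2 → L2 miss wb→B5 [D]
  3 | R B4 → L1 miss [-]
  4 | R B5 → L2 miss wb→B2 [-]
  5 | R B5 → L2 hit [-]
  6 | W B5 → L2 hit [D]
  7 | R B5 → L2 hit [D]
  8 | W B5 → L2 hit [D]
  9 | W B5 → L2 hit [D]

DIRTY = [5]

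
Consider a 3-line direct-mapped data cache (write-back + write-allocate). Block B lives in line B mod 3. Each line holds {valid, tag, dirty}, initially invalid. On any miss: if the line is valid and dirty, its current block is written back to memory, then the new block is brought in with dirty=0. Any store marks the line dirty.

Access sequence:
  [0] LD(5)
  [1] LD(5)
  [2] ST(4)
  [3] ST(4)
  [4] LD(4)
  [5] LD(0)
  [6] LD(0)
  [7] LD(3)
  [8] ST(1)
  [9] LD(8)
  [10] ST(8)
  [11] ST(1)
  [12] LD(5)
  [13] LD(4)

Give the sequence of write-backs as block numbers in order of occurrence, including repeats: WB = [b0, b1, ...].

WB = [4, 8, 1]

  0 | R B5 → L2 miss [-]
  1 | R B5 → L2 hit [-]
  2 | W B4 → L1 miss [D]
  3 | W B4 → L1 hit [D]
  4 | R B4 → L1 hit [D]
  5 | R B0 → L0 miss [-]
  6 | R B0 → L0 hit [-]
  7 | R B3 → L0 miss [-]
  8 | W B1 → L1 miss wb→B4 [D]
  9 | R B8 → L2 miss [-]
  10 | W B8 → L2 hit [D]
  11 | W B1 → L1 hit [D]
  12 | R B5 → L2 miss wb→B8 [-]
  13 | R B4 → L1 miss wb→B1 [-]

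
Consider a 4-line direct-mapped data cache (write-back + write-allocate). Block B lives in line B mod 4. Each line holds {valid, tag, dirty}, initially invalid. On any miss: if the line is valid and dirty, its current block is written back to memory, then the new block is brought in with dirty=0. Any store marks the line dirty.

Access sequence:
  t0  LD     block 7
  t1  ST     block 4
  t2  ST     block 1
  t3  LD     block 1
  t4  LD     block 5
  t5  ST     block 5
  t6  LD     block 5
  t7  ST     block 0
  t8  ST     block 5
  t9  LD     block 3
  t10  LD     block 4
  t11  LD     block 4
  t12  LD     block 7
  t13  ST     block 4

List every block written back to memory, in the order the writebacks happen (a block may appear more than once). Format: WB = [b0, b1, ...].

0: R B7 → L3 miss [-]
1: W B4 → L0 miss [D]
2: W B1 → L1 miss [D]
3: R B1 → L1 hit [D]
4: R B5 → L1 miss wb→B1 [-]
5: W B5 → L1 hit [D]
6: R B5 → L1 hit [D]
7: W B0 → L0 miss wb→B4 [D]
8: W B5 → L1 hit [D]
9: R B3 → L3 miss [-]
10: R B4 → L0 miss wb→B0 [-]
11: R B4 → L0 hit [-]
12: R B7 → L3 miss [-]
13: W B4 → L0 hit [D]

WB = [1, 4, 0]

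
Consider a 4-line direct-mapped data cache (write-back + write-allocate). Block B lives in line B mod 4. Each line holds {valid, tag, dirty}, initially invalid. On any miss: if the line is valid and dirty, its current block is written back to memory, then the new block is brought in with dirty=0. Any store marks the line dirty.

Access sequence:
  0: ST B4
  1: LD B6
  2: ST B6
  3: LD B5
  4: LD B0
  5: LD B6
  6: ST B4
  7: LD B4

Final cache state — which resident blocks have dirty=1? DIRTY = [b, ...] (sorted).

  0 | W B4 → L0 miss [D]
  1 | R B6 → L2 miss [-]
  2 | W B6 → L2 hit [D]
  3 | R B5 → L1 miss [-]
  4 | R B0 → L0 miss wb→B4 [-]
  5 | R B6 → L2 hit [D]
  6 | W B4 → L0 miss [D]
  7 | R B4 → L0 hit [D]

DIRTY = [4, 6]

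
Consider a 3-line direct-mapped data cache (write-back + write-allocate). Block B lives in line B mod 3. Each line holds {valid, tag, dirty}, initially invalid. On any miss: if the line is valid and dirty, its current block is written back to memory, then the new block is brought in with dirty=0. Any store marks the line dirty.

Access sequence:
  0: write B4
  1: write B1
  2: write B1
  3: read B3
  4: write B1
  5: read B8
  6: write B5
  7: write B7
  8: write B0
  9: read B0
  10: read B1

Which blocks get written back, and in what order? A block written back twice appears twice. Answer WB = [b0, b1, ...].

  0 | W B4 → L1 miss [D]
  1 | W B1 → L1 miss wb→B4 [D]
  2 | W B1 → L1 hit [D]
  3 | R B3 → L0 miss [-]
  4 | W B1 → L1 hit [D]
  5 | R B8 → L2 miss [-]
  6 | W B5 → L2 miss [D]
  7 | W B7 → L1 miss wb→B1 [D]
  8 | W B0 → L0 miss [D]
  9 | R B0 → L0 hit [D]
  10 | R B1 → L1 miss wb→B7 [-]

WB = [4, 1, 7]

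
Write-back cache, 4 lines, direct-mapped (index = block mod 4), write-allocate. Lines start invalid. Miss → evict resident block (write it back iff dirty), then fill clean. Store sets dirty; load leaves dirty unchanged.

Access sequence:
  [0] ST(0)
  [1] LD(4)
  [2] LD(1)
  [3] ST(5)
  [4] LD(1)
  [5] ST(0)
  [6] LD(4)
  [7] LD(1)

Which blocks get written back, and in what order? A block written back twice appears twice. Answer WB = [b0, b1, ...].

WB = [0, 5, 0]

0: W B0 -> L0 miss  d=D]
1: R B4 -> L0 miss wb->B0  d=-]
2: R B1 -> L1 miss  d=-]
3: W B5 -> L1 miss  d=D]
4: R B1 -> L1 miss wb->B5  d=-]
5: W B0 -> L0 miss  d=D]
6: R B4 -> L0 miss wb->B0  d=-]
7: R B1 -> L1 hit  d=-]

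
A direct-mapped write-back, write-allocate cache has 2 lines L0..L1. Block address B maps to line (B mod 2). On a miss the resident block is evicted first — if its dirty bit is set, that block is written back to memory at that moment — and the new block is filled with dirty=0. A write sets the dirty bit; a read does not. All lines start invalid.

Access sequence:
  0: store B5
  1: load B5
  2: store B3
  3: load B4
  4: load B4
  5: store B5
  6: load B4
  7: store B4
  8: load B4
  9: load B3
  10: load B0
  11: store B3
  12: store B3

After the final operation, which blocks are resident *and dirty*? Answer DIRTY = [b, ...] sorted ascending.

0: W B5 → L1 miss [D]
1: R B5 → L1 hit [D]
2: W B3 → L1 miss wb→B5 [D]
3: R B4 → L0 miss [-]
4: R B4 → L0 hit [-]
5: W B5 → L1 miss wb→B3 [D]
6: R B4 → L0 hit [-]
7: W B4 → L0 hit [D]
8: R B4 → L0 hit [D]
9: R B3 → L1 miss wb→B5 [-]
10: R B0 → L0 miss wb→B4 [-]
11: W B3 → L1 hit [D]
12: W B3 → L1 hit [D]

DIRTY = [3]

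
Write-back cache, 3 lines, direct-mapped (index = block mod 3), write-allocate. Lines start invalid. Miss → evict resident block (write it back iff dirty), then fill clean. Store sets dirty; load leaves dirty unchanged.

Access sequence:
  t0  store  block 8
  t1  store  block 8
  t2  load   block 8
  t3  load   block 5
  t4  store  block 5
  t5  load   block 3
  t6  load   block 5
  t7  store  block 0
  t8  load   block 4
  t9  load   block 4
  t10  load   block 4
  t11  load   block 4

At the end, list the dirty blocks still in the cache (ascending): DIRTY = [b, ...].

  0 | W B8 → L2 miss [D]
  1 | W B8 → L2 hit [D]
  2 | R B8 → L2 hit [D]
  3 | R B5 → L2 miss wb→B8 [-]
  4 | W B5 → L2 hit [D]
  5 | R B3 → L0 miss [-]
  6 | R B5 → L2 hit [D]
  7 | W B0 → L0 miss [D]
  8 | R B4 → L1 miss [-]
  9 | R B4 → L1 hit [-]
  10 | R B4 → L1 hit [-]
  11 | R B4 → L1 hit [-]

DIRTY = [0, 5]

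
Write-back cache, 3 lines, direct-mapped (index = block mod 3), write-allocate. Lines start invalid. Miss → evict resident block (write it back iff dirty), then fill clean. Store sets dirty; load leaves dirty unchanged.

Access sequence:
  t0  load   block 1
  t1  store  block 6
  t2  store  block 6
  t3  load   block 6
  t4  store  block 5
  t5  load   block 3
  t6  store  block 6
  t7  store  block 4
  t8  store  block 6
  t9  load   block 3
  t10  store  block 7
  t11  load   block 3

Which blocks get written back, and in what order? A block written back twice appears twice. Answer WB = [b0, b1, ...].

0: R B1 → L1 miss [-]
1: W B6 → L0 miss [D]
2: W B6 → L0 hit [D]
3: R B6 → L0 hit [D]
4: W B5 → L2 miss [D]
5: R B3 → L0 miss wb→B6 [-]
6: W B6 → L0 miss [D]
7: W B4 → L1 miss [D]
8: W B6 → L0 hit [D]
9: R B3 → L0 miss wb→B6 [-]
10: W B7 → L1 miss wb→B4 [D]
11: R B3 → L0 hit [-]

WB = [6, 6, 4]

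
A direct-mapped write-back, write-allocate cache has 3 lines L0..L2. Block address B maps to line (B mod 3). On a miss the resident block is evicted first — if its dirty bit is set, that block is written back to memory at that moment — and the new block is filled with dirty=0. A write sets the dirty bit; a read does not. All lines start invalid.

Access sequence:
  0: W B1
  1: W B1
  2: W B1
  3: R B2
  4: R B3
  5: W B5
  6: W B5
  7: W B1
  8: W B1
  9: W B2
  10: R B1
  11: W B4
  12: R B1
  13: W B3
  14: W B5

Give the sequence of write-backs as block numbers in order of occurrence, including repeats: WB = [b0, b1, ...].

0: W B1 → L1 miss [D]
1: W B1 → L1 hit [D]
2: W B1 → L1 hit [D]
3: R B2 → L2 miss [-]
4: R B3 → L0 miss [-]
5: W B5 → L2 miss [D]
6: W B5 → L2 hit [D]
7: W B1 → L1 hit [D]
8: W B1 → L1 hit [D]
9: W B2 → L2 miss wb→B5 [D]
10: R B1 → L1 hit [D]
11: W B4 → L1 miss wb→B1 [D]
12: R B1 → L1 miss wb→B4 [-]
13: W B3 → L0 hit [D]
14: W B5 → L2 miss wb→B2 [D]

WB = [5, 1, 4, 2]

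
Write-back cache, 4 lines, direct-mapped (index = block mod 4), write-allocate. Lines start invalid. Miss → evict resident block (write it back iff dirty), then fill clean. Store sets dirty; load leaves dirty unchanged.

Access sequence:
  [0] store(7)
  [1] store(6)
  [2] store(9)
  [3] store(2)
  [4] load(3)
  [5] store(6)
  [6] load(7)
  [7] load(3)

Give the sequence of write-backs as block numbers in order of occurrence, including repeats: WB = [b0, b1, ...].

  0 | W B7 → L3 miss [D]
  1 | W B6 → L2 miss [D]
  2 | W B9 → L1 miss [D]
  3 | W B2 → L2 miss wb→B6 [D]
  4 | R B3 → L3 miss wb→B7 [-]
  5 | W B6 → L2 miss wb→B2 [D]
  6 | R B7 → L3 miss [-]
  7 | R B3 → L3 miss [-]

WB = [6, 7, 2]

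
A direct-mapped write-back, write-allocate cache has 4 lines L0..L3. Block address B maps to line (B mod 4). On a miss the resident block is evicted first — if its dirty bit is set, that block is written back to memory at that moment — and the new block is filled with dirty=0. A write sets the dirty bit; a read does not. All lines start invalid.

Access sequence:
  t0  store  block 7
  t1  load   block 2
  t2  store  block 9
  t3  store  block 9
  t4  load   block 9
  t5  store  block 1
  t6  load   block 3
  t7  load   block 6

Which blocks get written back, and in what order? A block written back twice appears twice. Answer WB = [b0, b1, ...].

0: W B7 → L3 miss [D]
1: R B2 → L2 miss [-]
2: W B9 → L1 miss [D]
3: W B9 → L1 hit [D]
4: R B9 → L1 hit [D]
5: W B1 → L1 miss wb→B9 [D]
6: R B3 → L3 miss wb→B7 [-]
7: R B6 → L2 miss [-]

WB = [9, 7]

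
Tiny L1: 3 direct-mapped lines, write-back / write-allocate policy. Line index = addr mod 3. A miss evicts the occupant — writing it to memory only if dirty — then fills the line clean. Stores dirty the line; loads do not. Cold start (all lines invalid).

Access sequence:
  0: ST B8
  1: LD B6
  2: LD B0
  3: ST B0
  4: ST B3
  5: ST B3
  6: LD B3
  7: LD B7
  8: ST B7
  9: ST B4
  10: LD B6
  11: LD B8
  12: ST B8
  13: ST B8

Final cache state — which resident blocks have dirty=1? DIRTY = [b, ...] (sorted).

DIRTY = [4, 8]

  0 | W B8 → L2 miss [D]
  1 | R B6 → L0 miss [-]
  2 | R B0 → L0 miss [-]
  3 | W B0 → L0 hit [D]
  4 | W B3 → L0 miss wb→B0 [D]
  5 | W B3 → L0 hit [D]
  6 | R B3 → L0 hit [D]
  7 | R B7 → L1 miss [-]
  8 | W B7 → L1 hit [D]
  9 | W B4 → L1 miss wb→B7 [D]
  10 | R B6 → L0 miss wb→B3 [-]
  11 | R B8 → L2 hit [D]
  12 | W B8 → L2 hit [D]
  13 | W B8 → L2 hit [D]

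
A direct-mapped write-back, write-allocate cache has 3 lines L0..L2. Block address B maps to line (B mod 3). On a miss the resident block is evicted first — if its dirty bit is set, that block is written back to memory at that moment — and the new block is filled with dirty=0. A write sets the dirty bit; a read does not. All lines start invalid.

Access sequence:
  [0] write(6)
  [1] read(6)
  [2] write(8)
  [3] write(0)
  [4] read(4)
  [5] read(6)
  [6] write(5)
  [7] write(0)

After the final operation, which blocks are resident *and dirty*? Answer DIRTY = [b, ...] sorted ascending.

DIRTY = [0, 5]

0: W B6 → L0 miss [D]
1: R B6 → L0 hit [D]
2: W B8 → L2 miss [D]
3: W B0 → L0 miss wb→B6 [D]
4: R B4 → L1 miss [-]
5: R B6 → L0 miss wb→B0 [-]
6: W B5 → L2 miss wb→B8 [D]
7: W B0 → L0 miss [D]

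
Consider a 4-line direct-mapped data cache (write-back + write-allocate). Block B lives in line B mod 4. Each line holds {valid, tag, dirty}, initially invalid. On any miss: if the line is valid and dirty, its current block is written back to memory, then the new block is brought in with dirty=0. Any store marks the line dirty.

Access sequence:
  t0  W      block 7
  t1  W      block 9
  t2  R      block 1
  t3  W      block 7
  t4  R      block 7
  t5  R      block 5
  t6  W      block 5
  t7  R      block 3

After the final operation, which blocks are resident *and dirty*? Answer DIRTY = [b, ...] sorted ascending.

0: W B7 -> L3 miss  d=D]
1: W B9 -> L1 miss  d=D]
2: R B1 -> L1 miss wb->B9  d=-]
3: W B7 -> L3 hit  d=D]
4: R B7 -> L3 hit  d=D]
5: R B5 -> L1 miss  d=-]
6: W B5 -> L1 hit  d=D]
7: R B3 -> L3 miss wb->B7  d=-]

DIRTY = [5]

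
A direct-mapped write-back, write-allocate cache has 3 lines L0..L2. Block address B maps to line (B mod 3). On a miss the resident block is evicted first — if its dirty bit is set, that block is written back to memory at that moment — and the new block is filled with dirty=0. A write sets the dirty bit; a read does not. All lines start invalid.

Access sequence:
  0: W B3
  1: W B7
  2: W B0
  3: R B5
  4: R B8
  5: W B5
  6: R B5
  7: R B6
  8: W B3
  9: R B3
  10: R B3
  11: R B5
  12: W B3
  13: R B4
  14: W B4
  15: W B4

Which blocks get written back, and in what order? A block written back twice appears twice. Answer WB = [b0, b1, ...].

  0 | W B3 → L0 miss [D]
  1 | W B7 → L1 miss [D]
  2 | W B0 → L0 miss wb→B3 [D]
  3 | R B5 → L2 miss [-]
  4 | R B8 → L2 miss [-]
  5 | W B5 → L2 miss [D]
  6 | R B5 → L2 hit [D]
  7 | R B6 → L0 miss wb→B0 [-]
  8 | W B3 → L0 miss [D]
  9 | R B3 → L0 hit [D]
  10 | R B3 → L0 hit [D]
  11 | R B5 → L2 hit [D]
  12 | W B3 → L0 hit [D]
  13 | R B4 → L1 miss wb→B7 [-]
  14 | W B4 → L1 hit [D]
  15 | W B4 → L1 hit [D]

WB = [3, 0, 7]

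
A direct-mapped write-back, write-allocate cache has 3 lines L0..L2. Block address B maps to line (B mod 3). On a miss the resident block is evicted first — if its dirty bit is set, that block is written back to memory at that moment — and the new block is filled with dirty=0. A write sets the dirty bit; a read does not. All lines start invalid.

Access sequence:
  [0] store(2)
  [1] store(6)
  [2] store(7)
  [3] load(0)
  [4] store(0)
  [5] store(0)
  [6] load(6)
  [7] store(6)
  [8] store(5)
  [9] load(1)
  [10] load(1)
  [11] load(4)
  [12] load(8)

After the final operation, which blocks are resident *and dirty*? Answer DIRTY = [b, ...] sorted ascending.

  0 | W B2 → L2 miss [D]
  1 | W B6 → L0 miss [D]
  2 | W B7 → L1 miss [D]
  3 | R B0 → L0 miss wb→B6 [-]
  4 | W B0 → L0 hit [D]
  5 | W B0 → L0 hit [D]
  6 | R B6 → L0 miss wb→B0 [-]
  7 | W B6 → L0 hit [D]
  8 | W B5 → L2 miss wb→B2 [D]
  9 | R B1 → L1 miss wb→B7 [-]
  10 | R B1 → L1 hit [-]
  11 | R B4 → L1 miss [-]
  12 | R B8 → L2 miss wb→B5 [-]

DIRTY = [6]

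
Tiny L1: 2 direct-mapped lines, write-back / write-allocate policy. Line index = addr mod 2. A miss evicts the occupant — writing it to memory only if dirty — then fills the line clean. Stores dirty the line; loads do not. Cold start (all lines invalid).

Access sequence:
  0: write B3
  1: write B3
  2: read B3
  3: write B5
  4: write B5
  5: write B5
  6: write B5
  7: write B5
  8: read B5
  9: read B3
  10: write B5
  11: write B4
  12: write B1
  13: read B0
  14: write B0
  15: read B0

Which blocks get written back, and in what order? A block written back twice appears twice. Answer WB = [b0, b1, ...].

0: W B3 → L1 miss [D]
1: W B3 → L1 hit [D]
2: R B3 → L1 hit [D]
3: W B5 → L1 miss wb→B3 [D]
4: W B5 → L1 hit [D]
5: W B5 → L1 hit [D]
6: W B5 → L1 hit [D]
7: W B5 → L1 hit [D]
8: R B5 → L1 hit [D]
9: R B3 → L1 miss wb→B5 [-]
10: W B5 → L1 miss [D]
11: W B4 → L0 miss [D]
12: W B1 → L1 miss wb→B5 [D]
13: R B0 → L0 miss wb→B4 [-]
14: W B0 → L0 hit [D]
15: R B0 → L0 hit [D]

WB = [3, 5, 5, 4]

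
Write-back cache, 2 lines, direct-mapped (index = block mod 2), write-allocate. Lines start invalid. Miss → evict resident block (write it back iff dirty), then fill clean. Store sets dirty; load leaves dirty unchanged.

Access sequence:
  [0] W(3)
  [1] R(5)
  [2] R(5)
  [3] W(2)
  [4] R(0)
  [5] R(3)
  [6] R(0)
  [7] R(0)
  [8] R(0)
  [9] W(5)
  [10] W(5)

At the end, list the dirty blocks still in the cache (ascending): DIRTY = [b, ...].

DIRTY = [5]

  0 | W B3 → L1 miss [D]
  1 | R B5 → L1 miss wb→B3 [-]
  2 | R B5 → L1 hit [-]
  3 | W B2 → L0 miss [D]
  4 | R B0 → L0 miss wb→B2 [-]
  5 | R B3 → L1 miss [-]
  6 | R B0 → L0 hit [-]
  7 | R B0 → L0 hit [-]
  8 | R B0 → L0 hit [-]
  9 | W B5 → L1 miss [D]
  10 | W B5 → L1 hit [D]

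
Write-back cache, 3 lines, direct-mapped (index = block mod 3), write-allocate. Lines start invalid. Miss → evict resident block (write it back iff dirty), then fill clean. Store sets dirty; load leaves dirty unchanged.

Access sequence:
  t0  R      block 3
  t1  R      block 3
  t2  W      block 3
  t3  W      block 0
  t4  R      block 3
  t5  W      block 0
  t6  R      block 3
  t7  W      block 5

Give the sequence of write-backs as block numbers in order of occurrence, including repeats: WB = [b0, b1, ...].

WB = [3, 0, 0]

  0 | R B3 → L0 miss [-]
  1 | R B3 → L0 hit [-]
  2 | W B3 → L0 hit [D]
  3 | W B0 → L0 miss wb→B3 [D]
  4 | R B3 → L0 miss wb→B0 [-]
  5 | W B0 → L0 miss [D]
  6 | R B3 → L0 miss wb→B0 [-]
  7 | W B5 → L2 miss [D]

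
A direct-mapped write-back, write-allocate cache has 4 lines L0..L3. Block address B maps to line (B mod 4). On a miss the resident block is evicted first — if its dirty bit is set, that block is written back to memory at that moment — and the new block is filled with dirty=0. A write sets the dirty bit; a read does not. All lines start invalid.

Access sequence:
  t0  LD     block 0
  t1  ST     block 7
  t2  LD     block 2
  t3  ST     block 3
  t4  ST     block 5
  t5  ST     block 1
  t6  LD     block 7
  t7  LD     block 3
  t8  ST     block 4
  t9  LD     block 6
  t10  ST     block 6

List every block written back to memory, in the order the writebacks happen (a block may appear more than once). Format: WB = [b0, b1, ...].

0: R B0 → L0 miss [-]
1: W B7 → L3 miss [D]
2: R B2 → L2 miss [-]
3: W B3 → L3 miss wb→B7 [D]
4: W B5 → L1 miss [D]
5: W B1 → L1 miss wb→B5 [D]
6: R B7 → L3 miss wb→B3 [-]
7: R B3 → L3 miss [-]
8: W B4 → L0 miss [D]
9: R B6 → L2 miss [-]
10: W B6 → L2 hit [D]

WB = [7, 5, 3]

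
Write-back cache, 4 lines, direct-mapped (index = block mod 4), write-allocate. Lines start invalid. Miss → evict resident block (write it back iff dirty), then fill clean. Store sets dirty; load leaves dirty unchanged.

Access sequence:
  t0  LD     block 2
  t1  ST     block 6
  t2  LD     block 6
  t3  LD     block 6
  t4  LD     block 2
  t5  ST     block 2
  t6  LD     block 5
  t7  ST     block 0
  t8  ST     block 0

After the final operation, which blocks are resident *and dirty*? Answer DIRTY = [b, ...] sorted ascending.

DIRTY = [0, 2]

0: R B2 → L2 miss [-]
1: W B6 → L2 miss [D]
2: R B6 → L2 hit [D]
3: R B6 → L2 hit [D]
4: R B2 → L2 miss wb→B6 [-]
5: W B2 → L2 hit [D]
6: R B5 → L1 miss [-]
7: W B0 → L0 miss [D]
8: W B0 → L0 hit [D]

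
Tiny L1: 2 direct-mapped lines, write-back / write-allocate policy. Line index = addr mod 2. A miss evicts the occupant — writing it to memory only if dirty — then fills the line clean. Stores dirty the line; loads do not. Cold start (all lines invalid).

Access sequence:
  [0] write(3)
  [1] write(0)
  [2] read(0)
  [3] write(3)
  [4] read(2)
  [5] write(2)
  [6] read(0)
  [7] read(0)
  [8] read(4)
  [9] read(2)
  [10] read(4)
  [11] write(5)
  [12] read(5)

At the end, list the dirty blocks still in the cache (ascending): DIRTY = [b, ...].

  0 | W B3 → L1 miss [D]
  1 | W B0 → L0 miss [D]
  2 | R B0 → L0 hit [D]
  3 | W B3 → L1 hit [D]
  4 | R B2 → L0 miss wb→B0 [-]
  5 | W B2 → L0 hit [D]
  6 | R B0 → L0 miss wb→B2 [-]
  7 | R B0 → L0 hit [-]
  8 | R B4 → L0 miss [-]
  9 | R B2 → L0 miss [-]
  10 | R B4 → L0 miss [-]
  11 | W B5 → L1 miss wb→B3 [D]
  12 | R B5 → L1 hit [D]

DIRTY = [5]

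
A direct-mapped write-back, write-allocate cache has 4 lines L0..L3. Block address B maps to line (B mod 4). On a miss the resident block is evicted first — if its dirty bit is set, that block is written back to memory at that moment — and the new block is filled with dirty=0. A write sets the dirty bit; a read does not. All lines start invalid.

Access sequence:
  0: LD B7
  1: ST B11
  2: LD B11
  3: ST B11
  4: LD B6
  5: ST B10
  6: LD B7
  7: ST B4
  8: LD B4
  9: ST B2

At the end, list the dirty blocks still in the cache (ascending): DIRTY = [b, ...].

  0 | R B7 → L3 miss [-]
  1 | W B11 → L3 miss [D]
  2 | R B11 → L3 hit [D]
  3 | W B11 → L3 hit [D]
  4 | R B6 → L2 miss [-]
  5 | W B10 → L2 miss [D]
  6 | R B7 → L3 miss wb→B11 [-]
  7 | W B4 → L0 miss [D]
  8 | R B4 → L0 hit [D]
  9 | W B2 → L2 miss wb→B10 [D]

DIRTY = [2, 4]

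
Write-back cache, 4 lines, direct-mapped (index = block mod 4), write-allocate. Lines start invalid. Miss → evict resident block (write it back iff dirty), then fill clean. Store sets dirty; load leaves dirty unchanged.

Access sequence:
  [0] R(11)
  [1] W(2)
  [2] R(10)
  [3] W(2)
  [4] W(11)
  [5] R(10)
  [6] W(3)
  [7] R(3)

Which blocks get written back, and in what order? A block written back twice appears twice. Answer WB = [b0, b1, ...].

0: R B11 -> L3 miss  d=-]
1: W B2 -> L2 miss  d=D]
2: R B10 -> L2 miss wb->B2  d=-]
3: W B2 -> L2 miss  d=D]
4: W B11 -> L3 hit  d=D]
5: R B10 -> L2 miss wb->B2  d=-]
6: W B3 -> L3 miss wb->B11  d=D]
7: R B3 -> L3 hit  d=D]

WB = [2, 2, 11]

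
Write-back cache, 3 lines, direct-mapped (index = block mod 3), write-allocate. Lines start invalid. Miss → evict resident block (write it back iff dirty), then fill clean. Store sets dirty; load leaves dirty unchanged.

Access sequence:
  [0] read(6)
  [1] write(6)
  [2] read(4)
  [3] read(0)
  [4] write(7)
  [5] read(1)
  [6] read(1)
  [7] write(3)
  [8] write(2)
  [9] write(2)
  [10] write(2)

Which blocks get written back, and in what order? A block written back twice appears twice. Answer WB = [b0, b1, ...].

WB = [6, 7]

0: R B6 → L0 miss [-]
1: W B6 → L0 hit [D]
2: R B4 → L1 miss [-]
3: R B0 → L0 miss wb→B6 [-]
4: W B7 → L1 miss [D]
5: R B1 → L1 miss wb→B7 [-]
6: R B1 → L1 hit [-]
7: W B3 → L0 miss [D]
8: W B2 → L2 miss [D]
9: W B2 → L2 hit [D]
10: W B2 → L2 hit [D]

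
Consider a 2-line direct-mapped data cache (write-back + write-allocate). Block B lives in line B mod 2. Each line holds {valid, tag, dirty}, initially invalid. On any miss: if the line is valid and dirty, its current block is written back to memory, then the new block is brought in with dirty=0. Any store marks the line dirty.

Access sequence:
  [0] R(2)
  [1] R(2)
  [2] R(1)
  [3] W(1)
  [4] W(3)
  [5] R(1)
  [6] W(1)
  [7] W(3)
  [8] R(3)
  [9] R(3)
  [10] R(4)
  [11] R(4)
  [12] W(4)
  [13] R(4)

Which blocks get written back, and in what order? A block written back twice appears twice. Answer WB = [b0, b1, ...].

0: R B2 → L0 miss [-]
1: R B2 → L0 hit [-]
2: R B1 → L1 miss [-]
3: W B1 → L1 hit [D]
4: W B3 → L1 miss wb→B1 [D]
5: R B1 → L1 miss wb→B3 [-]
6: W B1 → L1 hit [D]
7: W B3 → L1 miss wb→B1 [D]
8: R B3 → L1 hit [D]
9: R B3 → L1 hit [D]
10: R B4 → L0 miss [-]
11: R B4 → L0 hit [-]
12: W B4 → L0 hit [D]
13: R B4 → L0 hit [D]

WB = [1, 3, 1]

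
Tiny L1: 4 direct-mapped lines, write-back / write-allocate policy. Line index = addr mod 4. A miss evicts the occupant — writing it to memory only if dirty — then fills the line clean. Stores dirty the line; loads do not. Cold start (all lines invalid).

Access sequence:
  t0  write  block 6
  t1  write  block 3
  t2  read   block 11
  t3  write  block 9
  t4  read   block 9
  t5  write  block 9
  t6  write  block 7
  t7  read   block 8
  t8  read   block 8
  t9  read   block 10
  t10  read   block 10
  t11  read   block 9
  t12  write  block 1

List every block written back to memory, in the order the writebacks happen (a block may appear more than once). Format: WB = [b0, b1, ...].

  0 | W B6 → L2 miss [D]
  1 | W B3 → L3 miss [D]
  2 | R B11 → L3 miss wb→B3 [-]
  3 | W B9 → L1 miss [D]
  4 | R B9 → L1 hit [D]
  5 | W B9 → L1 hit [D]
  6 | W B7 → L3 miss [D]
  7 | R B8 → L0 miss [-]
  8 | R B8 → L0 hit [-]
  9 | R B10 → L2 miss wb→B6 [-]
  10 | R B10 → L2 hit [-]
  11 | R B9 → L1 hit [D]
  12 | W B1 → L1 miss wb→B9 [D]

WB = [3, 6, 9]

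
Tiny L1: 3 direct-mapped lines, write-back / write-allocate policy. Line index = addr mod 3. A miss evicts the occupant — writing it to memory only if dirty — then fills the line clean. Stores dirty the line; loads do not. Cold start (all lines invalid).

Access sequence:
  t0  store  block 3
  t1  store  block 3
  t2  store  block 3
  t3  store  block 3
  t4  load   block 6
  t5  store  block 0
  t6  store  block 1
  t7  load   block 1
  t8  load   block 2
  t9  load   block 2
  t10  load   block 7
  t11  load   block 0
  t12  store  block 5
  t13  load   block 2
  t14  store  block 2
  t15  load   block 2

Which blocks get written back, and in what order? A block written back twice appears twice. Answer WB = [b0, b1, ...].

  0 | W B3 → L0 miss [D]
  1 | W B3 → L0 hit [D]
  2 | W B3 → L0 hit [D]
  3 | W B3 → L0 hit [D]
  4 | R B6 → L0 miss wb→B3 [-]
  5 | W B0 → L0 miss [D]
  6 | W B1 → L1 miss [D]
  7 | R B1 → L1 hit [D]
  8 | R B2 → L2 miss [-]
  9 | R B2 → L2 hit [-]
  10 | R B7 → L1 miss wb→B1 [-]
  11 | R B0 → L0 hit [D]
  12 | W B5 → L2 miss [D]
  13 | R B2 → L2 miss wb→B5 [-]
  14 | W B2 → L2 hit [D]
  15 | R B2 → L2 hit [D]

WB = [3, 1, 5]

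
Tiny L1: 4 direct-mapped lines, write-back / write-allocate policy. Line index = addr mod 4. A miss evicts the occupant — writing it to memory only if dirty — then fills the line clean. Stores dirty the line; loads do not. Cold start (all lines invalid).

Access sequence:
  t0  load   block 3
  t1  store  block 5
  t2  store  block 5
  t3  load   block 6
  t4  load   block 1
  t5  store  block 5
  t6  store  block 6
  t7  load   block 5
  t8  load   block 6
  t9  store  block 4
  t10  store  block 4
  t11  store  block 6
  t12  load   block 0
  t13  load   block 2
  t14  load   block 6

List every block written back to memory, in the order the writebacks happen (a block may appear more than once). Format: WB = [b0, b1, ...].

0: R B3 -> L3 miss  d=-]
1: W B5 -> L1 miss  d=D]
2: W B5 -> L1 hit  d=D]
3: R B6 -> L2 miss  d=-]
4: R B1 -> L1 miss wb->B5  d=-]
5: W B5 -> L1 miss  d=D]
6: W B6 -> L2 hit  d=D]
7: R B5 -> L1 hit  d=D]
8: R B6 -> L2 hit  d=D]
9: W B4 -> L0 miss  d=D]
10: W B4 -> L0 hit  d=D]
11: W B6 -> L2 hit  d=D]
12: R B0 -> L0 miss wb->B4  d=-]
13: R B2 -> L2 miss wb->B6  d=-]
14: R B6 -> L2 miss  d=-]

WB = [5, 4, 6]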